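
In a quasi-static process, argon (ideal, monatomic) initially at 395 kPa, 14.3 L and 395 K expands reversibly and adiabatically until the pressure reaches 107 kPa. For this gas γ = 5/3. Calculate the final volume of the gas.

31.3 L

Adiabatic: T₂/T₁ = (P₂/P₁)^((γ−1)/γ) ⇒ T₂ = 395×(0.271)^0.400 = 234 K; V₂ = 31.3 L.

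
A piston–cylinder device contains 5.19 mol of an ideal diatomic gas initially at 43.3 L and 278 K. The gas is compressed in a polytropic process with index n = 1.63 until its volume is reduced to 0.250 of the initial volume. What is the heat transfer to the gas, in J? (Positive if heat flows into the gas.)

P₁ = nRT₁/V₁ = 5.19×8.314×278/43.3 = 277 kPa.
Polytropic n=1.63: T₂ = T₁(V₁/V₂)^(n−1) = 278×(4.00)^0.63 = 666 K; P₂ = P₁(V₁/V₂)^n = 2650 kPa.
W = (P₁V₁−P₂V₂)/(n−1) = (277×43.3−2650×10.8)/0.63 = -26600 J.
ΔU = nCvΔT = 5.19×20.8×(666−278) = 41800 J.
Q = ΔU + W = 15300 J.

15300 J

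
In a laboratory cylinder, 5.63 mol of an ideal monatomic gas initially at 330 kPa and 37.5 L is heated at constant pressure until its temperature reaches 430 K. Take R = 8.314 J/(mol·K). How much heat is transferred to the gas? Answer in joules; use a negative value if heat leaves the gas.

T₁ = P₁V₁/(nR) = 330×37.5/(5.63×8.314) = 264 K.
Isobaric: P stays 330 kPa; V/T = const ⇒ T₂ = 430 K, V₂ = 61.0 L.
W = PΔV = 330×(61.0−37.5) kPa·L = 7750 J.
ΔU = nCvΔT = 5.63×12.5×(430−264) = 11600 J.
Q = ΔU + W = nCpΔT = 19400 J.

19400 J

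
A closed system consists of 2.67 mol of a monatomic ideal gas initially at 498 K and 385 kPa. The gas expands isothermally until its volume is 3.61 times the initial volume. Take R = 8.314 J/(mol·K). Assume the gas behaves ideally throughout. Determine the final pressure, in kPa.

107 kPa

V₁ = nRT₁/P₁ = 2.67×8.314×498/385 = 28.7 L.
Isothermal: T stays 498 K; PV = const ⇒ V₂ = 104 L, P₂ = 107 kPa.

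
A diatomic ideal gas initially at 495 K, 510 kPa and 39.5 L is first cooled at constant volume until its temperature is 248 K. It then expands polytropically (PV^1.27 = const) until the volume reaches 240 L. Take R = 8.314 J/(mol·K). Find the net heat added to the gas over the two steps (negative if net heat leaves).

-20400 J

n = P₁V₁/(RT₁) = 510×39.5/(8.314×495) = 4.89 mol.
Step 1 — Isochoric: V stays 39.5 L; P/T = const ⇒ T₂ = 248 K, P₂ = 256 kPa.
W = 0 (no volume change).
ΔU = nCvΔT = 4.89×20.8×(248−495) = -25100 J.
Q = ΔU = -25100 J.
State after step 1: P = 256 kPa, V = 39.5 L, T = 248 K.
Step 2 — Polytropic n=1.27: T₂ = T₁(V₁/V₂)^(n−1) = 248×(0.165)^0.27 = 152 K; P₂ = P₁(V₁/V₂)^n = 25.8 kPa.
W = (P₁V₁−P₂V₂)/(n−1) = (256×39.5−25.8×240)/0.27 = 14400 J.
ΔU = nCvΔT = 4.89×20.8×(152−248) = -9730 J.
Q = ΔU + W = 4690 J.
Net over both steps: W = 14400 J, Q = -20400 J, ΔU = -34900 J.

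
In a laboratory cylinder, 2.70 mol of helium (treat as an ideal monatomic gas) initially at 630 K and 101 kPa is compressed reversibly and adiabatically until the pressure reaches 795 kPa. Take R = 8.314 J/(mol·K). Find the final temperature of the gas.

V₁ = nRT₁/P₁ = 2.70×8.314×630/101 = 140 L.
Adiabatic: T₂/T₁ = (P₂/P₁)^((γ−1)/γ) ⇒ T₂ = 630×(7.87)^0.400 = 1440 K; V₂ = 40.6 L.

1440 K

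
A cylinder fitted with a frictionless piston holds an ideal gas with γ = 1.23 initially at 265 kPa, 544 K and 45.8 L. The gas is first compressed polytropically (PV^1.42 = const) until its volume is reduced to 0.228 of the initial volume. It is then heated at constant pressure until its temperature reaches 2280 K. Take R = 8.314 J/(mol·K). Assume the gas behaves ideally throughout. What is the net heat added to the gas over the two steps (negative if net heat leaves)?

n = P₁V₁/(RT₁) = 265×45.8/(8.314×544) = 2.68 mol.
Step 1 — Polytropic n=1.42: T₂ = T₁(V₁/V₂)^(n−1) = 544×(4.39)^0.42 = 1010 K; P₂ = P₁(V₁/V₂)^n = 2160 kPa.
W = (P₁V₁−P₂V₂)/(n−1) = (265×45.8−2160×10.4)/0.42 = -24900 J.
ΔU = nCvΔT = 2.68×36.1×(1010−544) = 45400 J.
Q = ΔU + W = 20500 J.
State after step 1: P = 2160 kPa, V = 10.4 L, T = 1010 K.
Step 2 — Isobaric: P stays 2160 kPa; V/T = const ⇒ T₂ = 2280 K, V₂ = 23.5 L.
W = PΔV = 2160×(23.5−10.4) kPa·L = 28300 J.
ΔU = nCvΔT = 2.68×36.1×(2280−1010) = 123000 J.
Q = ΔU + W = nCpΔT = 151000 J.
Net over both steps: W = 3410 J, Q = 172000 J, ΔU = 168000 J.

172000 J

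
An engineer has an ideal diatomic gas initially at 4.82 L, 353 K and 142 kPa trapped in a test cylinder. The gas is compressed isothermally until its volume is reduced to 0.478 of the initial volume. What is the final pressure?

Isothermal: T stays 353 K; PV = const ⇒ V₂ = 2.30 L, P₂ = 297 kPa.

297 kPa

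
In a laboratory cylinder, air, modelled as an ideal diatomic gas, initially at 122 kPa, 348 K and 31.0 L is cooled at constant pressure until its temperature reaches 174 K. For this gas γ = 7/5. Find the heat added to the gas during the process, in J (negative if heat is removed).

-6620 J

n = P₁V₁/(RT₁) = 122×31.0/(8.314×348) = 1.31 mol.
Isobaric: P stays 122 kPa; V/T = const ⇒ T₂ = 174 K, V₂ = 15.5 L.
W = PΔV = 122×(15.5−31.0) kPa·L = -1890 J.
ΔU = nCvΔT = 1.31×20.8×(174−348) = -4730 J.
Q = ΔU + W = nCpΔT = -6620 J.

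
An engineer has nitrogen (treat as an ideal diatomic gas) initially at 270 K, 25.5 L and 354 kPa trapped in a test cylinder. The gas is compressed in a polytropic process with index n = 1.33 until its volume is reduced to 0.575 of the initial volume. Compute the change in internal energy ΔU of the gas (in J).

n = P₁V₁/(RT₁) = 354×25.5/(8.314×270) = 4.02 mol.
Polytropic n=1.33: T₂ = T₁(V₁/V₂)^(n−1) = 270×(1.74)^0.33 = 324 K; P₂ = P₁(V₁/V₂)^n = 739 kPa.
For an ideal gas ΔU = nCvΔT with Cv = (5/2)R = 20.8 J/(mol·K).
ΔU = 4.02×20.8×(324−270) = 4520 J.

4520 J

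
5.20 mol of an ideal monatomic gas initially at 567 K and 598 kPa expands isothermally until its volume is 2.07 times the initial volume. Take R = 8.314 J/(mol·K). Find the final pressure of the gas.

V₁ = nRT₁/P₁ = 5.20×8.314×567/598 = 41.0 L.
Isothermal: T stays 567 K; PV = const ⇒ V₂ = 84.9 L, P₂ = 289 kPa.

289 kPa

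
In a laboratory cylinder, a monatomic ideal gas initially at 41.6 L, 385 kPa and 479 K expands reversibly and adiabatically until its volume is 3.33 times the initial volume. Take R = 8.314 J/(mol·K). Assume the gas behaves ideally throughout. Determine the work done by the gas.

13300 J

n = P₁V₁/(RT₁) = 385×41.6/(8.314×479) = 4.02 mol.
Adiabatic: TV^(γ−1) = const ⇒ T₂ = 479×(0.300)^0.667 = 215 K; PV^γ = const ⇒ P₂ = 51.8 kPa.
ΔU = nCvΔT = 4.02×12.5×(215−479) = -13300 J.
Q = 0 for an adiabatic process, so W = −ΔU = 13300 J.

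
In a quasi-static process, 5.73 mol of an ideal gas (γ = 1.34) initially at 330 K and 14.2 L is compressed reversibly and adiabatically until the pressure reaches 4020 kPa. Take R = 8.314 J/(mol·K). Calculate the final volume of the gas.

P₁ = nRT₁/V₁ = 5.73×8.314×330/14.2 = 1110 kPa.
Adiabatic: T₂/T₁ = (P₂/P₁)^((γ−1)/γ) ⇒ T₂ = 330×(3.63)^0.254 = 458 K; V₂ = 5.42 L.

5.42 L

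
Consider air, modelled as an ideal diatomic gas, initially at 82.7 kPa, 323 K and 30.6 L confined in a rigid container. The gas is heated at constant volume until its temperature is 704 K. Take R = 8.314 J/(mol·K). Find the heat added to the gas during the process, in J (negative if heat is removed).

n = P₁V₁/(RT₁) = 82.7×30.6/(8.314×323) = 0.942 mol.
Isochoric: V stays 30.6 L; P/T = const ⇒ T₂ = 704 K, P₂ = 180 kPa.
W = 0 (no volume change).
ΔU = nCvΔT = 0.942×20.8×(704−323) = 7460 J.
Q = ΔU = 7460 J.

7460 J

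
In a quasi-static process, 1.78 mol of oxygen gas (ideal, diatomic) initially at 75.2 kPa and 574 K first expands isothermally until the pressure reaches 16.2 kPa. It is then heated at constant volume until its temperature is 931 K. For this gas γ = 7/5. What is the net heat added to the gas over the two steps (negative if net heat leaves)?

26200 J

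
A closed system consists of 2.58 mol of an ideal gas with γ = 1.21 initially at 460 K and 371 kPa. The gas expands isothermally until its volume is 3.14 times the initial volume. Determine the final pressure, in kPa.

V₁ = nRT₁/P₁ = 2.58×8.314×460/371 = 26.6 L.
Isothermal: T stays 460 K; PV = const ⇒ V₂ = 83.5 L, P₂ = 118 kPa.

118 kPa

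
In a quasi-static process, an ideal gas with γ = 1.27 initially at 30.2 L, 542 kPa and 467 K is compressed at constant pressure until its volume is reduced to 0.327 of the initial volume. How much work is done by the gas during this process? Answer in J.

n = P₁V₁/(RT₁) = 542×30.2/(8.314×467) = 4.22 mol.
Isobaric: P stays 542 kPa; V/T = const ⇒ T₂ = 153 K, V₂ = 9.88 L.
W = PΔV = 542×(9.88−30.2) kPa·L = -11000 J.

-11000 J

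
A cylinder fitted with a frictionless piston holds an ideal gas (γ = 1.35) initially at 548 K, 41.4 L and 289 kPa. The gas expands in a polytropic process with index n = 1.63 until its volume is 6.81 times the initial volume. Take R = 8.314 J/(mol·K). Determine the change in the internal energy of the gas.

-24000 J

n = P₁V₁/(RT₁) = 289×41.4/(8.314×548) = 2.63 mol.
Polytropic n=1.63: T₂ = T₁(V₁/V₂)^(n−1) = 548×(0.147)^0.63 = 164 K; P₂ = P₁(V₁/V₂)^n = 12.7 kPa.
For an ideal gas ΔU = nCvΔT with Cv = R/(γ−1) = 23.8 J/(mol·K).
ΔU = 2.63×23.8×(164−548) = -24000 J.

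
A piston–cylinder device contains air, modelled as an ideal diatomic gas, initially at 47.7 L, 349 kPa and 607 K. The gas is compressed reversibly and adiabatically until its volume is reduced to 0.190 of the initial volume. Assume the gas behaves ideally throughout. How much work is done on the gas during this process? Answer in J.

n = P₁V₁/(RT₁) = 349×47.7/(8.314×607) = 3.30 mol.
Adiabatic: TV^(γ−1) = const ⇒ T₂ = 607×(5.26)^0.400 = 1180 K; PV^γ = const ⇒ P₂ = 3570 kPa.
ΔU = nCvΔT = 3.30×20.8×(1180−607) = 39300 J.
Q = 0 for an adiabatic process, so W = −ΔU = -39300 J.
Work done on the gas = −W_by = 39300 J.

39300 J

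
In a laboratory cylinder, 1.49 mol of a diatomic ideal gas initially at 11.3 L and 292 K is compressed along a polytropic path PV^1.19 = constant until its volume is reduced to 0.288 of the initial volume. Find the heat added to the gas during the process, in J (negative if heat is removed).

-2670 J

P₁ = nRT₁/V₁ = 1.49×8.314×292/11.3 = 320 kPa.
Polytropic n=1.19: T₂ = T₁(V₁/V₂)^(n−1) = 292×(3.47)^0.19 = 370 K; P₂ = P₁(V₁/V₂)^n = 1410 kPa.
W = (P₁V₁−P₂V₂)/(n−1) = (320×11.3−1410×3.25)/0.19 = -5080 J.
ΔU = nCvΔT = 1.49×20.8×(370−292) = 2410 J.
Q = ΔU + W = -2670 J.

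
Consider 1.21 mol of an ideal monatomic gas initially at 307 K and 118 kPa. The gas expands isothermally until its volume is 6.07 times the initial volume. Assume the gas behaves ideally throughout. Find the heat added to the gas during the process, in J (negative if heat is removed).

V₁ = nRT₁/P₁ = 1.21×8.314×307/118 = 26.2 L.
Isothermal: T stays 307 K; PV = const ⇒ V₂ = 159 L, P₂ = 19.4 kPa.
ΔU = 0 (ideal gas, T constant).
W = nRT ln(V₂/V₁) = 1.21×8.314×307×ln(6.07) = 5570 J.
Q = ΔU + W = 5570 J.

5570 J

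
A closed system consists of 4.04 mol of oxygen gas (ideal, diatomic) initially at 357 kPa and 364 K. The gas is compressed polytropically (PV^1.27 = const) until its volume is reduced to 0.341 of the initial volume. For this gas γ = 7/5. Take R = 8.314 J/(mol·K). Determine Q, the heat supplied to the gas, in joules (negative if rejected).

-4960 J

V₁ = nRT₁/P₁ = 4.04×8.314×364/357 = 34.2 L.
Polytropic n=1.27: T₂ = T₁(V₁/V₂)^(n−1) = 364×(2.93)^0.27 = 487 K; P₂ = P₁(V₁/V₂)^n = 1400 kPa.
W = (P₁V₁−P₂V₂)/(n−1) = (357×34.2−1400×11.7)/0.27 = -15300 J.
ΔU = nCvΔT = 4.04×20.8×(487−364) = 10300 J.
Q = ΔU + W = -4960 J.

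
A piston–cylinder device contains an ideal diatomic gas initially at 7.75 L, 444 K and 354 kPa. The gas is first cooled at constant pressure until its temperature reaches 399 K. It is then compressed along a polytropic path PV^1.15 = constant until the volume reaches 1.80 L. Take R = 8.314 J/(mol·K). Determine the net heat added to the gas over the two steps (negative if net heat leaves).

-3280 J

n = P₁V₁/(RT₁) = 354×7.75/(8.314×444) = 0.743 mol.
Step 1 — Isobaric: P stays 354 kPa; V/T = const ⇒ T₂ = 399 K, V₂ = 6.96 L.
W = PΔV = 354×(6.96−7.75) kPa·L = -278 J.
ΔU = nCvΔT = 0.743×20.8×(399−444) = -695 J.
Q = ΔU + W = nCpΔT = -973 J.
State after step 1: P = 354 kPa, V = 6.96 L, T = 399 K.
Step 2 — Polytropic n=1.15: T₂ = T₁(V₁/V₂)^(n−1) = 399×(3.87)^0.15 = 489 K; P₂ = P₁(V₁/V₂)^n = 1680 kPa.
W = (P₁V₁−P₂V₂)/(n−1) = (354×6.96−1680×1.80)/0.15 = -3700 J.
ΔU = nCvΔT = 0.743×20.8×(489−399) = 1390 J.
Q = ΔU + W = -2310 J.
Net over both steps: W = -3980 J, Q = -3280 J, ΔU = 692 J.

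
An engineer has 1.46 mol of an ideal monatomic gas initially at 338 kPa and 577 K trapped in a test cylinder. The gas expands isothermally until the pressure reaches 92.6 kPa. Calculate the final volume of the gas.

75.6 L

V₁ = nRT₁/P₁ = 1.46×8.314×577/338 = 20.7 L.
Isothermal: T stays 577 K; PV = const ⇒ V₂ = 75.6 L, P₂ = 92.6 kPa.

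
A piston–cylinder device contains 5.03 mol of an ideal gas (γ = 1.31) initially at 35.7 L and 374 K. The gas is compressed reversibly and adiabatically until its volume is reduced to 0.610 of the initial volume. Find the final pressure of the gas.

837 kPa

P₁ = nRT₁/V₁ = 5.03×8.314×374/35.7 = 438 kPa.
Adiabatic: TV^(γ−1) = const ⇒ T₂ = 374×(1.64)^0.310 = 436 K; PV^γ = const ⇒ P₂ = 837 kPa.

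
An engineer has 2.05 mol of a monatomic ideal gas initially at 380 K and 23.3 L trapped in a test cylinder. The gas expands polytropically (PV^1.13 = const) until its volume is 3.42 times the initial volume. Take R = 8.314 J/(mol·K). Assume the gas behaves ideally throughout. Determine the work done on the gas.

P₁ = nRT₁/V₁ = 2.05×8.314×380/23.3 = 278 kPa.
Polytropic n=1.13: T₂ = T₁(V₁/V₂)^(n−1) = 380×(0.292)^0.13 = 324 K; P₂ = P₁(V₁/V₂)^n = 69.3 kPa.
W = (P₁V₁−P₂V₂)/(n−1) = (278×23.3−69.3×79.7)/0.13 = 7360 J.
Work done on the gas = −W_by = -7360 J.

-7360 J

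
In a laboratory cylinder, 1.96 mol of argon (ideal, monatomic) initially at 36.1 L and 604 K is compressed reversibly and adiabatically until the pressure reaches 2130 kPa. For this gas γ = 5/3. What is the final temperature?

1370 K

P₁ = nRT₁/V₁ = 1.96×8.314×604/36.1 = 273 kPa.
Adiabatic: T₂/T₁ = (P₂/P₁)^((γ−1)/γ) ⇒ T₂ = 604×(7.81)^0.400 = 1370 K; V₂ = 10.5 L.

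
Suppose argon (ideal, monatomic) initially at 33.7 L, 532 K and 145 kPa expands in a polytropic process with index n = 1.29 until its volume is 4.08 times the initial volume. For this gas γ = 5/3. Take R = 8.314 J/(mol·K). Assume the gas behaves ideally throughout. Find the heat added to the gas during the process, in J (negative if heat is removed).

n = P₁V₁/(RT₁) = 145×33.7/(8.314×532) = 1.10 mol.
Polytropic n=1.29: T₂ = T₁(V₁/V₂)^(n−1) = 532×(0.245)^0.29 = 354 K; P₂ = P₁(V₁/V₂)^n = 23.6 kPa.
W = (P₁V₁−P₂V₂)/(n−1) = (145×33.7−23.6×137)/0.29 = 5640 J.
ΔU = nCvΔT = 1.10×12.5×(354−532) = -2450 J.
Q = ΔU + W = 3190 J.

3190 J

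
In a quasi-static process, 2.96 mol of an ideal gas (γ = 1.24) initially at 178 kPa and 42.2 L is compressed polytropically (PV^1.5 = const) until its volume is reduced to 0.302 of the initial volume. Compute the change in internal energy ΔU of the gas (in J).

T₁ = P₁V₁/(nR) = 178×42.2/(2.96×8.314) = 305 K.
Polytropic n=1.5: T₂ = T₁(V₁/V₂)^(n−1) = 305×(3.31)^0.50 = 555 K; P₂ = P₁(V₁/V₂)^n = 1070 kPa.
For an ideal gas ΔU = nCvΔT with Cv = R/(γ−1) = 34.6 J/(mol·K).
ΔU = 2.96×34.6×(555−305) = 25700 J.

25700 J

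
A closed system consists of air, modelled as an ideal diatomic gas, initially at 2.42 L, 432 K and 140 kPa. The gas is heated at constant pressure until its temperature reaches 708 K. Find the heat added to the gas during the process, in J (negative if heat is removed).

n = P₁V₁/(RT₁) = 140×2.42/(8.314×432) = 0.0943 mol.
Isobaric: P stays 140 kPa; V/T = const ⇒ T₂ = 708 K, V₂ = 3.97 L.
W = PΔV = 140×(3.97−2.42) kPa·L = 216 J.
ΔU = nCvΔT = 0.0943×20.8×(708−432) = 541 J.
Q = ΔU + W = nCpΔT = 758 J.

758 J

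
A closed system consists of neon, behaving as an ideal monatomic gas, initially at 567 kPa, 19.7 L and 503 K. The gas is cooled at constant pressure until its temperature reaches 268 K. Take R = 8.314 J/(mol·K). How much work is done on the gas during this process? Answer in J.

5220 J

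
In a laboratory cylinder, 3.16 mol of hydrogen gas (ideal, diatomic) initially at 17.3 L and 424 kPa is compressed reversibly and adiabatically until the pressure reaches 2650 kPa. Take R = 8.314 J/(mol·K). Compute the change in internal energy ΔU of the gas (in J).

12600 J

T₁ = P₁V₁/(nR) = 424×17.3/(3.16×8.314) = 279 K.
Adiabatic: T₂/T₁ = (P₂/P₁)^((γ−1)/γ) ⇒ T₂ = 279×(6.25)^0.286 = 471 K; V₂ = 4.67 L.
For an ideal gas ΔU = nCvΔT with Cv = (5/2)R = 20.8 J/(mol·K).
ΔU = 3.16×20.8×(471−279) = 12600 J.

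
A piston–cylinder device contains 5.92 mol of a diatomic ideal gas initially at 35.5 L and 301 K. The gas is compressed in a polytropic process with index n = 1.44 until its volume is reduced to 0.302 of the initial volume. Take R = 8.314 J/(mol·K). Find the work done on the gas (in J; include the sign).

P₁ = nRT₁/V₁ = 5.92×8.314×301/35.5 = 417 kPa.
Polytropic n=1.44: T₂ = T₁(V₁/V₂)^(n−1) = 301×(3.31)^0.44 = 510 K; P₂ = P₁(V₁/V₂)^n = 2340 kPa.
W = (P₁V₁−P₂V₂)/(n−1) = (417×35.5−2340×10.7)/0.44 = -23400 J.
Work done on the gas = −W_by = 23400 J.

23400 J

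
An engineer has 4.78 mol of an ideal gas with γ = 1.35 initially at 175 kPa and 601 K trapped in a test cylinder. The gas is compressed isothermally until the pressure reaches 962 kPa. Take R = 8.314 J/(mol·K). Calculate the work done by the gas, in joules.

V₁ = nRT₁/P₁ = 4.78×8.314×601/175 = 136 L.
Isothermal: T stays 601 K; PV = const ⇒ V₂ = 24.8 L, P₂ = 962 kPa.
W = nRT ln(V₂/V₁) = 4.78×8.314×601×ln(0.182) = -40700 J.

-40700 J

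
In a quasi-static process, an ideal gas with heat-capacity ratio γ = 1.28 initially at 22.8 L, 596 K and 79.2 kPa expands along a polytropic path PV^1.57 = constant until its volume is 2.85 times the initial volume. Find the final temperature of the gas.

Polytropic n=1.57: T₂ = T₁(V₁/V₂)^(n−1) = 596×(0.351)^0.57 = 328 K; P₂ = P₁(V₁/V₂)^n = 15.3 kPa.

328 K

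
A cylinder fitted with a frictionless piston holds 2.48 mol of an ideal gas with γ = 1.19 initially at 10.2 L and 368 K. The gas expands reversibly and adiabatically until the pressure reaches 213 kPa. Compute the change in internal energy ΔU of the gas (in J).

-7230 J

P₁ = nRT₁/V₁ = 2.48×8.314×368/10.2 = 744 kPa.
Adiabatic: T₂/T₁ = (P₂/P₁)^((γ−1)/γ) ⇒ T₂ = 368×(0.286)^0.160 = 301 K; V₂ = 29.2 L.
For an ideal gas ΔU = nCvΔT with Cv = R/(γ−1) = 43.8 J/(mol·K).
ΔU = 2.48×43.8×(301−368) = -7230 J.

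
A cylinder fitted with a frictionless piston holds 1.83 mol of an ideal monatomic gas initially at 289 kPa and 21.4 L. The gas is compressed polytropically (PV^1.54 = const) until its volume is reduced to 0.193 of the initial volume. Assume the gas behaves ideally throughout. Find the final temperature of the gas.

T₁ = P₁V₁/(nR) = 289×21.4/(1.83×8.314) = 406 K.
Polytropic n=1.54: T₂ = T₁(V₁/V₂)^(n−1) = 406×(5.18)^0.54 = 988 K; P₂ = P₁(V₁/V₂)^n = 3640 kPa.

988 K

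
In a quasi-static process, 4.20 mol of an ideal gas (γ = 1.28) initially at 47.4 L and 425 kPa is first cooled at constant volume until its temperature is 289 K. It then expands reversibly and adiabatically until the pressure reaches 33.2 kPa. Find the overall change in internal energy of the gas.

-47900 J

T₁ = P₁V₁/(nR) = 425×47.4/(4.20×8.314) = 577 K.
Step 1 — Isochoric: V stays 47.4 L; P/T = const ⇒ T₂ = 289 K, P₂ = 213 kPa.
W = 0 (no volume change).
ΔU = nCvΔT = 4.20×29.7×(289−577) = -35900 J.
Q = ΔU = -35900 J.
State after step 1: P = 213 kPa, V = 47.4 L, T = 289 K.
Step 2 — Adiabatic: T₂/T₁ = (P₂/P₁)^((γ−1)/γ) ⇒ T₂ = 289×(0.156)^0.219 = 192 K; V₂ = 202 L.
ΔU = nCvΔT = 4.20×29.7×(192−289) = -12000 J.
Q = 0 for an adiabatic process, so W = −ΔU = 12000 J.
Net over both steps: W = 12000 J, Q = -35900 J, ΔU = -47900 J.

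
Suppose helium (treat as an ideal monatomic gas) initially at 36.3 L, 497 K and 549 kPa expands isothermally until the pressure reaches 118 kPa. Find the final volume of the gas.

169 L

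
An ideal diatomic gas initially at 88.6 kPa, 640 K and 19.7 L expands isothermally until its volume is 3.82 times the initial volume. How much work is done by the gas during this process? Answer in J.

2340 J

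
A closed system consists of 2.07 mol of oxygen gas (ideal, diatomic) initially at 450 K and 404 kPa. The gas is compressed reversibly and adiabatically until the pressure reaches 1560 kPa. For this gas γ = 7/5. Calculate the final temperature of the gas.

V₁ = nRT₁/P₁ = 2.07×8.314×450/404 = 19.2 L.
Adiabatic: T₂/T₁ = (P₂/P₁)^((γ−1)/γ) ⇒ T₂ = 450×(3.86)^0.286 = 662 K; V₂ = 7.30 L.

662 K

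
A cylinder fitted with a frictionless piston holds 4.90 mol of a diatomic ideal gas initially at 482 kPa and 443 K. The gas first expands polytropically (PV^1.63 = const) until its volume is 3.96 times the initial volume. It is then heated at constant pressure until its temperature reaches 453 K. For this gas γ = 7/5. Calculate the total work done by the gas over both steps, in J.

V₁ = nRT₁/P₁ = 4.90×8.314×443/482 = 37.4 L.
Step 1 — Polytropic n=1.63: T₂ = T₁(V₁/V₂)^(n−1) = 443×(0.253)^0.63 = 186 K; P₂ = P₁(V₁/V₂)^n = 51.1 kPa.
W = (P₁V₁−P₂V₂)/(n−1) = (482×37.4−51.1×148)/0.63 = 16600 J.
ΔU = nCvΔT = 4.90×20.8×(186−443) = -26200 J.
Q = ΔU + W = -9550 J.
State after step 1: P = 51.1 kPa, V = 148 L, T = 186 K.
Step 2 — Isobaric: P stays 51.1 kPa; V/T = const ⇒ T₂ = 453 K, V₂ = 361 L.
W = PΔV = 51.1×(361−148) kPa·L = 10900 J.
ΔU = nCvΔT = 4.90×20.8×(453−186) = 27200 J.
Q = ΔU + W = nCpΔT = 38000 J.
Net over both steps: W = 27500 J, Q = 28500 J, ΔU = 1020 J.

27500 J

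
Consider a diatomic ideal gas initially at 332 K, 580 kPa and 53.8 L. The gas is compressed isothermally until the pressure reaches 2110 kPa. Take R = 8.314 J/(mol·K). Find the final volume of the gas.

Isothermal: T stays 332 K; PV = const ⇒ V₂ = 14.8 L, P₂ = 2110 kPa.

14.8 L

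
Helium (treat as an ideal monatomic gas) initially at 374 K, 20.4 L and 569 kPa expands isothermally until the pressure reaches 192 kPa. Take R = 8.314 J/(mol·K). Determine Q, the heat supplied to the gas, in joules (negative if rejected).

12600 J

n = P₁V₁/(RT₁) = 569×20.4/(8.314×374) = 3.73 mol.
Isothermal: T stays 374 K; PV = const ⇒ V₂ = 60.5 L, P₂ = 192 kPa.
ΔU = 0 (ideal gas, T constant).
W = nRT ln(V₂/V₁) = 3.73×8.314×374×ln(2.96) = 12600 J.
Q = ΔU + W = 12600 J.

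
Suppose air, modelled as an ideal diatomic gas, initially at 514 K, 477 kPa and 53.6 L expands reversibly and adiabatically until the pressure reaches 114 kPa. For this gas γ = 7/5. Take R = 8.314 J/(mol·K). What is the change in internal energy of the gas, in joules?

n = P₁V₁/(RT₁) = 477×53.6/(8.314×514) = 5.98 mol.
Adiabatic: T₂/T₁ = (P₂/P₁)^((γ−1)/γ) ⇒ T₂ = 514×(0.239)^0.286 = 341 K; V₂ = 149 L.
For an ideal gas ΔU = nCvΔT with Cv = (5/2)R = 20.8 J/(mol·K).
ΔU = 5.98×20.8×(341−514) = -21500 J.

-21500 J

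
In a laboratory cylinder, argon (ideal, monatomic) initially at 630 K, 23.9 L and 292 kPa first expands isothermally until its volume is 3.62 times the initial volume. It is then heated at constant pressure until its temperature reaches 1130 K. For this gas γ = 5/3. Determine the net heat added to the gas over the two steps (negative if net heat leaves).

n = P₁V₁/(RT₁) = 292×23.9/(8.314×630) = 1.33 mol.
Step 1 — Isothermal: T stays 630 K; PV = const ⇒ V₂ = 86.5 L, P₂ = 80.7 kPa.
ΔU = 0 (ideal gas, T constant).
W = nRT ln(V₂/V₁) = 1.33×8.314×630×ln(3.62) = 8980 J.
Q = ΔU + W = 8980 J.
State after step 1: P = 80.7 kPa, V = 86.5 L, T = 630 K.
Step 2 — Isobaric: P stays 80.7 kPa; V/T = const ⇒ T₂ = 1130 K, V₂ = 155 L.
W = PΔV = 80.7×(155−86.5) kPa·L = 5540 J.
ΔU = nCvΔT = 1.33×12.5×(1130−630) = 8310 J.
Q = ΔU + W = nCpΔT = 13800 J.
Net over both steps: W = 14500 J, Q = 22800 J, ΔU = 8310 J.

22800 J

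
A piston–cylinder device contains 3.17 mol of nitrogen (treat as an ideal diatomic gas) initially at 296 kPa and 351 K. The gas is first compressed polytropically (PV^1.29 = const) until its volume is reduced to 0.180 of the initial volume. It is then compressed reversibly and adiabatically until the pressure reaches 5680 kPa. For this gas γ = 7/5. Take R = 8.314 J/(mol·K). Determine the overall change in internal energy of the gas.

V₁ = nRT₁/P₁ = 3.17×8.314×351/296 = 31.3 L.
Step 1 — Polytropic n=1.29: T₂ = T₁(V₁/V₂)^(n−1) = 351×(5.56)^0.29 = 577 K; P₂ = P₁(V₁/V₂)^n = 2700 kPa.
W = (P₁V₁−P₂V₂)/(n−1) = (296×31.3−2700×5.63)/0.29 = -20600 J.
ΔU = nCvΔT = 3.17×20.8×(577−351) = 14900 J.
Q = ΔU + W = -5650 J.
State after step 1: P = 2700 kPa, V = 5.63 L, T = 577 K.
Step 2 — Adiabatic: T₂/T₁ = (P₂/P₁)^((γ−1)/γ) ⇒ T₂ = 577×(2.10)^0.286 = 713 K; V₂ = 3.31 L.
ΔU = nCvΔT = 3.17×20.8×(713−577) = 8980 J.
Q = 0 for an adiabatic process, so W = −ΔU = -8980 J.
Net over both steps: W = -29500 J, Q = -5650 J, ΔU = 23900 J.

23900 J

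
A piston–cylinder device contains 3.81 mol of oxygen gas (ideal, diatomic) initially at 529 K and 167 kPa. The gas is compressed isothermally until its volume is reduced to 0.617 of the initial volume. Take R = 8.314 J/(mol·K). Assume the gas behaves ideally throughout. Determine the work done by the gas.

-8090 J

V₁ = nRT₁/P₁ = 3.81×8.314×529/167 = 100 L.
Isothermal: T stays 529 K; PV = const ⇒ V₂ = 61.9 L, P₂ = 271 kPa.
W = nRT ln(V₂/V₁) = 3.81×8.314×529×ln(0.617) = -8090 J.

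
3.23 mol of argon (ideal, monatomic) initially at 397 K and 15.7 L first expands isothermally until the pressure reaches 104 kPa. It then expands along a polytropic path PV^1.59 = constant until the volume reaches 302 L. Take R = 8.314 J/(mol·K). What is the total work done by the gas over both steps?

P₁ = nRT₁/V₁ = 3.23×8.314×397/15.7 = 679 kPa.
Step 1 — Isothermal: T stays 397 K; PV = const ⇒ V₂ = 103 L, P₂ = 104 kPa.
ΔU = 0 (ideal gas, T constant).
W = nRT ln(V₂/V₁) = 3.23×8.314×397×ln(6.53) = 20000 J.
Q = ΔU + W = 20000 J.
State after step 1: P = 104 kPa, V = 103 L, T = 397 K.
Step 2 — Polytropic n=1.59: T₂ = T₁(V₁/V₂)^(n−1) = 397×(0.339)^0.59 = 210 K; P₂ = P₁(V₁/V₂)^n = 18.7 kPa.
W = (P₁V₁−P₂V₂)/(n−1) = (104×103−18.7×302)/0.59 = 8520 J.
ΔU = nCvΔT = 3.23×12.5×(210−397) = -7540 J.
Q = ΔU + W = 980 J.
Net over both steps: W = 28500 J, Q = 21000 J, ΔU = -7540 J.

28500 J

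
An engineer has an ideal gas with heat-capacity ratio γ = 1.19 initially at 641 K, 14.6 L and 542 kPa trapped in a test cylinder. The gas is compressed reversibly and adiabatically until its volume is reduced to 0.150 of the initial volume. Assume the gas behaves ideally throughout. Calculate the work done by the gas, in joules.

-18100 J

n = P₁V₁/(RT₁) = 542×14.6/(8.314×641) = 1.48 mol.
Adiabatic: TV^(γ−1) = const ⇒ T₂ = 641×(6.67)^0.190 = 919 K; PV^γ = const ⇒ P₂ = 5180 kPa.
ΔU = nCvΔT = 1.48×43.8×(919−641) = 18100 J.
Q = 0 for an adiabatic process, so W = −ΔU = -18100 J.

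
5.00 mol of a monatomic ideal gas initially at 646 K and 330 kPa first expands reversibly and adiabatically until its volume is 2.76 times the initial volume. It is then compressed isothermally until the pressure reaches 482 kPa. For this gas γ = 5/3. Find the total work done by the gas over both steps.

-8450 J

V₁ = nRT₁/P₁ = 5.00×8.314×646/330 = 81.4 L.
Step 1 — Adiabatic: TV^(γ−1) = const ⇒ T₂ = 646×(0.362)^0.667 = 328 K; PV^γ = const ⇒ P₂ = 60.8 kPa.
ΔU = nCvΔT = 5.00×12.5×(328−646) = -19800 J.
Q = 0 for an adiabatic process, so W = −ΔU = 19800 J.
State after step 1: P = 60.8 kPa, V = 225 L, T = 328 K.
Step 2 — Isothermal: T stays 328 K; PV = const ⇒ V₂ = 28.3 L, P₂ = 482 kPa.
ΔU = 0 (ideal gas, T constant).
W = nRT ln(V₂/V₁) = 5.00×8.314×328×ln(0.126) = -28300 J.
Q = ΔU + W = -28300 J.
Net over both steps: W = -8450 J, Q = -28300 J, ΔU = -19800 J.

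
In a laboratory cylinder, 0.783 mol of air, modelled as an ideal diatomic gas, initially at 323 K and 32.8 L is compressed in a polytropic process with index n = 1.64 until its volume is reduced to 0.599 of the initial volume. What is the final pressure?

P₁ = nRT₁/V₁ = 0.783×8.314×323/32.8 = 64.1 kPa.
Polytropic n=1.64: T₂ = T₁(V₁/V₂)^(n−1) = 323×(1.67)^0.64 = 448 K; P₂ = P₁(V₁/V₂)^n = 149 kPa.

149 kPa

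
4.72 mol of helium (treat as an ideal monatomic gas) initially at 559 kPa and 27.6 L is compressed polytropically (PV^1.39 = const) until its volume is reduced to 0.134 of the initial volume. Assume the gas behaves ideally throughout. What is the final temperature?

861 K

T₁ = P₁V₁/(nR) = 559×27.6/(4.72×8.314) = 393 K.
Polytropic n=1.39: T₂ = T₁(V₁/V₂)^(n−1) = 393×(7.46)^0.39 = 861 K; P₂ = P₁(V₁/V₂)^n = 9140 kPa.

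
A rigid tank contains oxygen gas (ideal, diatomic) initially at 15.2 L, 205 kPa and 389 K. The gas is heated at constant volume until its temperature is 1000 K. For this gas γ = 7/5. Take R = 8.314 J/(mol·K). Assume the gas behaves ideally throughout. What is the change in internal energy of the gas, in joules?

n = P₁V₁/(RT₁) = 205×15.2/(8.314×389) = 0.963 mol.
Isochoric: V stays 15.2 L; P/T = const ⇒ T₂ = 1000 K, P₂ = 527 kPa.
For an ideal gas ΔU = nCvΔT with Cv = (5/2)R = 20.8 J/(mol·K).
ΔU = 0.963×20.8×(1000−389) = 12200 J.

12200 J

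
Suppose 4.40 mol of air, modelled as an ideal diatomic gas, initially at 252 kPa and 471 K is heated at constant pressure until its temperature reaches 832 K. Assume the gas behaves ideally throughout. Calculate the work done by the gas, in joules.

13200 J

V₁ = nRT₁/P₁ = 4.40×8.314×471/252 = 68.4 L.
Isobaric: P stays 252 kPa; V/T = const ⇒ T₂ = 832 K, V₂ = 121 L.
W = PΔV = 252×(121−68.4) kPa·L = 13200 J.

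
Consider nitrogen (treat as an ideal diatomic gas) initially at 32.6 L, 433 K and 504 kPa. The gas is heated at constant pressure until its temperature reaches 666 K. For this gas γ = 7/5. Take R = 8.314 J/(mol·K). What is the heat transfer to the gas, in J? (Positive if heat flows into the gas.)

n = P₁V₁/(RT₁) = 504×32.6/(8.314×433) = 4.56 mol.
Isobaric: P stays 504 kPa; V/T = const ⇒ T₂ = 666 K, V₂ = 50.1 L.
W = PΔV = 504×(50.1−32.6) kPa·L = 8840 J.
ΔU = nCvΔT = 4.56×20.8×(666−433) = 22100 J.
Q = ΔU + W = nCpΔT = 30900 J.

30900 J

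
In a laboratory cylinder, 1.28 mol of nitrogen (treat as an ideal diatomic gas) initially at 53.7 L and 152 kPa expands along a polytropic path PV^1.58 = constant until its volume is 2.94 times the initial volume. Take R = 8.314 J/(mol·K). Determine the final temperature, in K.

T₁ = P₁V₁/(nR) = 152×53.7/(1.28×8.314) = 767 K.
Polytropic n=1.58: T₂ = T₁(V₁/V₂)^(n−1) = 767×(0.340)^0.58 = 410 K; P₂ = P₁(V₁/V₂)^n = 27.7 kPa.

410 K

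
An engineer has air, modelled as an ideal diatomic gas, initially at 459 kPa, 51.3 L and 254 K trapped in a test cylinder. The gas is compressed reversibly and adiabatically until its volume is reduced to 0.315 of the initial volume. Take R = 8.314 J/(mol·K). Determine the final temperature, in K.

403 K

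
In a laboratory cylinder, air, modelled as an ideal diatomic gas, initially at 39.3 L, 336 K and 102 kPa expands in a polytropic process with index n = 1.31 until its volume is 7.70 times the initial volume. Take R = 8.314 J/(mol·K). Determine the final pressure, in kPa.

Polytropic n=1.31: T₂ = T₁(V₁/V₂)^(n−1) = 336×(0.130)^0.31 = 178 K; P₂ = P₁(V₁/V₂)^n = 7.04 kPa.

7.04 kPa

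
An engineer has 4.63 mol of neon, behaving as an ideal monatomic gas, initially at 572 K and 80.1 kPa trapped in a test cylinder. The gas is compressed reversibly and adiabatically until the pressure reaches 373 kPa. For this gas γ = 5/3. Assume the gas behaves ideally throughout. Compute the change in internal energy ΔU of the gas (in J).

28100 J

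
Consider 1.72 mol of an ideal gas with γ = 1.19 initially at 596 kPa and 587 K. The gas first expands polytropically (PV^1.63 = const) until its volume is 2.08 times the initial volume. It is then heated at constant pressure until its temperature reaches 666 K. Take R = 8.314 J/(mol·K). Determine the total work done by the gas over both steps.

9160 J

V₁ = nRT₁/P₁ = 1.72×8.314×587/596 = 14.1 L.
Step 1 — Polytropic n=1.63: T₂ = T₁(V₁/V₂)^(n−1) = 587×(0.481)^0.63 = 370 K; P₂ = P₁(V₁/V₂)^n = 181 kPa.
W = (P₁V₁−P₂V₂)/(n−1) = (596×14.1−181×29.3)/0.63 = 4920 J.
ΔU = nCvΔT = 1.72×43.8×(370−587) = -16300 J.
Q = ΔU + W = -11400 J.
State after step 1: P = 181 kPa, V = 29.3 L, T = 370 K.
Step 2 — Isobaric: P stays 181 kPa; V/T = const ⇒ T₂ = 666 K, V₂ = 52.7 L.
W = PΔV = 181×(52.7−29.3) kPa·L = 4230 J.
ΔU = nCvΔT = 1.72×43.8×(666−370) = 22300 J.
Q = ΔU + W = nCpΔT = 26500 J.
Net over both steps: W = 9160 J, Q = 15100 J, ΔU = 5950 J.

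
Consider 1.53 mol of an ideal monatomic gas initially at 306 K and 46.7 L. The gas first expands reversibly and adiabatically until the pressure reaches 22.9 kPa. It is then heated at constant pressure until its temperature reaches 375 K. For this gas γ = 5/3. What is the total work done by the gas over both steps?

4800 J

P₁ = nRT₁/V₁ = 1.53×8.314×306/46.7 = 83.4 kPa.
Step 1 — Adiabatic: T₂/T₁ = (P₂/P₁)^((γ−1)/γ) ⇒ T₂ = 306×(0.275)^0.400 = 183 K; V₂ = 101 L.
ΔU = nCvΔT = 1.53×12.5×(183−306) = -2360 J.
Q = 0 for an adiabatic process, so W = −ΔU = 2360 J.
State after step 1: P = 22.9 kPa, V = 101 L, T = 183 K.
Step 2 — Isobaric: P stays 22.9 kPa; V/T = const ⇒ T₂ = 375 K, V₂ = 208 L.
W = PΔV = 22.9×(208−101) kPa·L = 2450 J.
ΔU = nCvΔT = 1.53×12.5×(375−183) = 3670 J.
Q = ΔU + W = nCpΔT = 6120 J.
Net over both steps: W = 4800 J, Q = 6120 J, ΔU = 1320 J.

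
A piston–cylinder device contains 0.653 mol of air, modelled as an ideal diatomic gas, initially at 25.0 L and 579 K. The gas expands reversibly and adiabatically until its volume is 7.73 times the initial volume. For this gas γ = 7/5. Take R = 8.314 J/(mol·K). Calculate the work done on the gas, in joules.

P₁ = nRT₁/V₁ = 0.653×8.314×579/25.0 = 126 kPa.
Adiabatic: TV^(γ−1) = const ⇒ T₂ = 579×(0.129)^0.400 = 256 K; PV^γ = const ⇒ P₂ = 7.18 kPa.
ΔU = nCvΔT = 0.653×20.8×(256−579) = -4390 J.
Q = 0 for an adiabatic process, so W = −ΔU = 4390 J.
Work done on the gas = −W_by = -4390 J.

-4390 J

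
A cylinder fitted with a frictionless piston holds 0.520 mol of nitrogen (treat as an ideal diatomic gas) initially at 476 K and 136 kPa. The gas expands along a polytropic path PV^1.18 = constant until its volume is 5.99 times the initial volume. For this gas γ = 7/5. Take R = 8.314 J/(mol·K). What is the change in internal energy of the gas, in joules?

V₁ = nRT₁/P₁ = 0.520×8.314×476/136 = 15.1 L.
Polytropic n=1.18: T₂ = T₁(V₁/V₂)^(n−1) = 476×(0.167)^0.18 = 345 K; P₂ = P₁(V₁/V₂)^n = 16.5 kPa.
For an ideal gas ΔU = nCvΔT with Cv = (5/2)R = 20.8 J/(mol·K).
ΔU = 0.520×20.8×(345−476) = -1420 J.

-1420 J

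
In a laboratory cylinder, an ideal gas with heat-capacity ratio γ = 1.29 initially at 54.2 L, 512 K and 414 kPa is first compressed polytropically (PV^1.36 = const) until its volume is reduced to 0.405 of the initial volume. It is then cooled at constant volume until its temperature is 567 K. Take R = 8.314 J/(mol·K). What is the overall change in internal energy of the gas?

8310 J

n = P₁V₁/(RT₁) = 414×54.2/(8.314×512) = 5.27 mol.
Step 1 — Polytropic n=1.36: T₂ = T₁(V₁/V₂)^(n−1) = 512×(2.47)^0.36 = 709 K; P₂ = P₁(V₁/V₂)^n = 1420 kPa.
W = (P₁V₁−P₂V₂)/(n−1) = (414×54.2−1420×22.0)/0.36 = -24000 J.
ΔU = nCvΔT = 5.27×28.7×(709−512) = 29800 J.
Q = ΔU + W = 5790 J.
State after step 1: P = 1420 kPa, V = 22.0 L, T = 709 K.
Step 2 — Isochoric: V stays 22.0 L; P/T = const ⇒ T₂ = 567 K, P₂ = 1130 kPa.
W = 0 (no volume change).
ΔU = nCvΔT = 5.27×28.7×(567−709) = -21400 J.
Q = ΔU = -21400 J.
Net over both steps: W = -24000 J, Q = -15700 J, ΔU = 8310 J.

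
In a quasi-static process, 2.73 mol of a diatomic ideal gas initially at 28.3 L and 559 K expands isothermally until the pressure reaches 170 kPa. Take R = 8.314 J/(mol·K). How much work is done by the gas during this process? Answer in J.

12300 J

P₁ = nRT₁/V₁ = 2.73×8.314×559/28.3 = 448 kPa.
Isothermal: T stays 559 K; PV = const ⇒ V₂ = 74.6 L, P₂ = 170 kPa.
W = nRT ln(V₂/V₁) = 2.73×8.314×559×ln(2.64) = 12300 J.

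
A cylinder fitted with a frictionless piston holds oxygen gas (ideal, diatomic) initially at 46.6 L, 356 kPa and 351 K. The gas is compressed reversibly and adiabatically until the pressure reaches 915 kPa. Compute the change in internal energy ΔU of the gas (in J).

n = P₁V₁/(RT₁) = 356×46.6/(8.314×351) = 5.68 mol.
Adiabatic: T₂/T₁ = (P₂/P₁)^((γ−1)/γ) ⇒ T₂ = 351×(2.57)^0.286 = 460 K; V₂ = 23.7 L.
For an ideal gas ΔU = nCvΔT with Cv = (5/2)R = 20.8 J/(mol·K).
ΔU = 5.68×20.8×(460−351) = 12800 J.

12800 J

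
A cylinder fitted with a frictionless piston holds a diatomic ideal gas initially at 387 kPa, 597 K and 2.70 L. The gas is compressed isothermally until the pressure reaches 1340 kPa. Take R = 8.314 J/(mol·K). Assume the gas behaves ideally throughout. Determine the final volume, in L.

0.780 L

Isothermal: T stays 597 K; PV = const ⇒ V₂ = 0.780 L, P₂ = 1340 kPa.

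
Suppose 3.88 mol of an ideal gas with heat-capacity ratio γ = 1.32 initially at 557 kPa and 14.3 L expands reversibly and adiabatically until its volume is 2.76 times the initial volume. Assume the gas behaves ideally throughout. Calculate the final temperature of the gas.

178 K

T₁ = P₁V₁/(nR) = 557×14.3/(3.88×8.314) = 247 K.
Adiabatic: TV^(γ−1) = const ⇒ T₂ = 247×(0.362)^0.320 = 178 K; PV^γ = const ⇒ P₂ = 146 kPa.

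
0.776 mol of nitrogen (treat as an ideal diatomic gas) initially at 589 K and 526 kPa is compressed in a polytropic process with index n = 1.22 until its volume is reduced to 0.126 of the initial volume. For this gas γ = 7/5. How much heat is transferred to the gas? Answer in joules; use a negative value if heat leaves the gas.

-4490 J

V₁ = nRT₁/P₁ = 0.776×8.314×589/526 = 7.22 L.
Polytropic n=1.22: T₂ = T₁(V₁/V₂)^(n−1) = 589×(7.94)^0.22 = 929 K; P₂ = P₁(V₁/V₂)^n = 6580 kPa.
W = (P₁V₁−P₂V₂)/(n−1) = (526×7.22−6580×0.910)/0.22 = -9970 J.
ΔU = nCvΔT = 0.776×20.8×(929−589) = 5480 J.
Q = ΔU + W = -4490 J.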